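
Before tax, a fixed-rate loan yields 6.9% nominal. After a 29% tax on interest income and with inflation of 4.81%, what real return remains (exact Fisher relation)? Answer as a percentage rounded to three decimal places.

After-tax nominal return = 6.9% × (1 − 0.29) = 4.8990%.
1 + r = 1.04899 / 1.04810 = 1.000849
After-tax real rate = 1.000849 − 1 → 0.085%.

0.085%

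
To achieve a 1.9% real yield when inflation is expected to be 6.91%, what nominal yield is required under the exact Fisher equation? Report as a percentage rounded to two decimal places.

(1 + i) = (1 + r)(1 + π) = 1.01900 × 1.06910 = 1.0894129
i = 1.0894129 − 1, so the required nominal rate is 8.94%.

8.94%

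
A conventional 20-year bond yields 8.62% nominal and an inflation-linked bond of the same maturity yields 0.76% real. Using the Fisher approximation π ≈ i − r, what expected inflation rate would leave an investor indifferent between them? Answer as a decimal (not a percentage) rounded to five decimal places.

0.07860

π ≈ i − r = 8.62% − 0.76% → 0.07860.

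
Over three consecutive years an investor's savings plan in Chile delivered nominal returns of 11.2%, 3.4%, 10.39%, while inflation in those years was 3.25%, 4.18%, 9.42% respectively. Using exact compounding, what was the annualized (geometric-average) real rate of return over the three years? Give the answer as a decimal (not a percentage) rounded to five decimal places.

Compound the nominal returns: 1.1120 × 1.0340 × 1.1039 = 1.26927305.
Compound inflation: 1.0325 × 1.0418 × 1.0942 = 1.17698553.
Deflate: 1.26927305 / 1.17698553 = 1.07841007.
Annualized real rate = 1.07841007^(1/3) − 1 = 2.5482% → 0.02548.

0.02548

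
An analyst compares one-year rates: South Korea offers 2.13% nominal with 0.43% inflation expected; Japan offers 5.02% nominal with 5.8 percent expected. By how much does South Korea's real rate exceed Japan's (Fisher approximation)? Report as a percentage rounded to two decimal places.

2.48%

South Korea: 2.13% − 0.43% = 1.700%
Japan: 5.02% − 5.8% = -0.780%
Differential = 2.480% → 2.48%.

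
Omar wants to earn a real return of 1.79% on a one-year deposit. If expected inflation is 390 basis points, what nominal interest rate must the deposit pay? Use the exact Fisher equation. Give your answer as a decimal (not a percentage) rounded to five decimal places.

(1 + i) = (1 + r)(1 + π) = 1.01790 × 1.03900 = 1.0575981
i = 1.0575981 − 1, so the required nominal rate is 0.05760.

0.05760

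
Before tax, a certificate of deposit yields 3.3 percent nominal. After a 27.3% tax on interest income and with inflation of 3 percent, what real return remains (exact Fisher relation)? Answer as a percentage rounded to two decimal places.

-0.58%

After-tax nominal return = 3.3% × (1 − 0.273) = 2.3991%.
1 + r = 1.023991 / 1.03000 = 0.994166
After-tax real rate = 0.994166 − 1 → -0.58%.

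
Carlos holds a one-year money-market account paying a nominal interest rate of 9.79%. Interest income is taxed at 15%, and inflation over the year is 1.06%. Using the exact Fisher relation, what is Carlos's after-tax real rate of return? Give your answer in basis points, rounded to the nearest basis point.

719 basis points

After-tax nominal return = 9.79% × (1 − 0.15) = 8.3215%.
1 + r = 1.083215 / 1.01060 = 1.071853
After-tax real rate = 1.071853 − 1 → 719 basis points.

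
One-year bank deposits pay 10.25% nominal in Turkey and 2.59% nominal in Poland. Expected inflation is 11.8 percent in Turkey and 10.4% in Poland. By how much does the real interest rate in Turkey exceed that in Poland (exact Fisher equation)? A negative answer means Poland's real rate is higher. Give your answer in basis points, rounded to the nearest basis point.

Turkey: (1 + 0.1025)/(1 + 0.1180) − 1 = -1.3864%
Poland: (1 + 0.0259)/(1 + 0.1040) − 1 = -7.0743%
Differential = -1.3864% − (-7.0743%) = 5.6879% → 569 basis points.

569 basis points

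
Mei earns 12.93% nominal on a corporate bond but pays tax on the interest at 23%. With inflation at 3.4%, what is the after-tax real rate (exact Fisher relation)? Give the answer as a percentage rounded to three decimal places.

6.341%

After-tax nominal return = 12.93% × (1 − 0.23) = 9.9561%.
1 + r = 1.099561 / 1.03400 = 1.0634052
After-tax real rate = 1.0634052 − 1 → 6.341%.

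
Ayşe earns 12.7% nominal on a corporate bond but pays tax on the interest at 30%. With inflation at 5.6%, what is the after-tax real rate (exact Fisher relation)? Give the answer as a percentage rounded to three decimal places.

3.116%

After-tax nominal return = 12.7% × (1 − 0.3) = 8.8900%.
1 + r = 1.08890 / 1.05600 = 1.0311553
After-tax real rate = 1.0311553 − 1 → 3.116%.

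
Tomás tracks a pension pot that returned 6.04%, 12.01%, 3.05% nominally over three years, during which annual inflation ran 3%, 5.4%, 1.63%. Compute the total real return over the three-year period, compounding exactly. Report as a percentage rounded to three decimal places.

Nominal growth factor = 1.0604 × 1.1201 × 1.0305 = 1.223981
Price-level growth factor = 1.0300 × 1.0540 × 1.0163 = 1.103316
Real growth factor = 1.223981 / 1.103316 = 1.109366
Total real return = 1.109366 − 1 → 10.937%.

10.937%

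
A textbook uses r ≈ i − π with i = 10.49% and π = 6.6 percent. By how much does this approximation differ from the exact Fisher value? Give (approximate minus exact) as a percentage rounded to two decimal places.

Approximate: r ≈ 10.490% − 6.600% = 3.8900%
Exact: (1 + 0.1049)/(1 + 0.0660) − 1 = 3.6492%
Error = 3.8900% − 3.6492% = 0.2408% → 0.24%.

0.24%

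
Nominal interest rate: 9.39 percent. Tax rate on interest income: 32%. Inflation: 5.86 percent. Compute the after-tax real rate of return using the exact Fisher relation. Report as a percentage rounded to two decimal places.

After-tax nominal return = 9.39% × (1 − 0.32) = 6.3852%.
1 + r = 1.063852 / 1.05860 = 1.004961
After-tax real rate = 1.004961 − 1 → 0.50%.

0.50%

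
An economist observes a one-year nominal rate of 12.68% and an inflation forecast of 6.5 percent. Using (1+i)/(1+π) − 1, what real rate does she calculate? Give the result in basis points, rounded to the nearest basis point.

580 basis points

By the Fisher relation, 1 + r = (1 + i)/(1 + π).
1 + r = 1.12680 / 1.06500 = 1.058028
r = 1.058028 − 1 = 5.8028%, i.e. 580 basis points.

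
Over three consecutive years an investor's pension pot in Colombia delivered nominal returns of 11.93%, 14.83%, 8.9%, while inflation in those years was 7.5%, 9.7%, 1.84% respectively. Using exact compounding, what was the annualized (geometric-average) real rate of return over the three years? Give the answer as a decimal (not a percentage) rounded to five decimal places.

Nominal growth factor = 1.1193 × 1.1483 × 1.0890 = 1.39968319
Price-level growth factor = 1.0750 × 1.0970 × 1.0184 = 1.20097366
Real growth factor = 1.39968319 / 1.20097366 = 1.16545703
Annualized real rate = 1.16545703^(1/3) − 1 = 5.2363% → 0.05236.

0.05236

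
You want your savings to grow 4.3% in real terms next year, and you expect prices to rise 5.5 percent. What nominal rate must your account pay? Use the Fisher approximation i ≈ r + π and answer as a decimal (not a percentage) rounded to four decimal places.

i ≈ r + π = 4.3% + 5.5% = 0.0980.

0.0980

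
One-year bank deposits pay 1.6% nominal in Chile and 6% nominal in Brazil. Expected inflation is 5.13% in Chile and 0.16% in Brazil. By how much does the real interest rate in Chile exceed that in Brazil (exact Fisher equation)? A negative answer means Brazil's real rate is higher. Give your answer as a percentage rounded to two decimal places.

Chile: (1 + 0.0160)/(1 + 0.0513) − 1 = -3.3577%
Brazil: (1 + 0.0600)/(1 + 0.0016) − 1 = 5.8307%
Differential = -3.3577% − 5.8307% = -9.1884% → -9.19%.

-9.19%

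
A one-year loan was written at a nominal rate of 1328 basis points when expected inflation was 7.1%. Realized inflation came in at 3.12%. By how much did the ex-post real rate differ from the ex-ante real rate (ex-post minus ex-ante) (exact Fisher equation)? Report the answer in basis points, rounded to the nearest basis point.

408 basis points

Ex-ante: (1 + 0.1328)/(1 + 0.0710) − 1 = 5.7703%
Ex-post: (1 + 0.1328)/(1 + 0.0312) − 1 = 9.8526%
Difference (ex-post − ex-ante) = 4.0823% → 408 basis points.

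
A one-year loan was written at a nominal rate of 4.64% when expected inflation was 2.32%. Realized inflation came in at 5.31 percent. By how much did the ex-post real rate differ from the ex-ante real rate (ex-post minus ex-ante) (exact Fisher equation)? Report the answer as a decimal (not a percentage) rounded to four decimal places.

Ex-ante: (1 + 0.0464)/(1 + 0.0232) − 1 = 2.2674%
Ex-post: (1 + 0.0464)/(1 + 0.0531) − 1 = -0.6362%
Difference (ex-post − ex-ante) = -2.9036% → -0.0290.

-0.0290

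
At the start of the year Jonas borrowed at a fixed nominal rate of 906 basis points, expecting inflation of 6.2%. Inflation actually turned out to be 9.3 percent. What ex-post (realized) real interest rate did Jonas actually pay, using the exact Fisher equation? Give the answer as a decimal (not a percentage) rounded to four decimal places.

-0.0022

Ex-post: (1 + 0.0906)/(1 + 0.0930) − 1 = -0.2196%
So the realized real rate is -0.0022.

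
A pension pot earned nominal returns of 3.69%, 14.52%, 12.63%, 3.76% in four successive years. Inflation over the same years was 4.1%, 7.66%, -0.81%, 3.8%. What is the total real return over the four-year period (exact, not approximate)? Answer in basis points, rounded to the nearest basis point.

Compound the nominal returns: 1.0369 × 1.1452 × 1.1263 × 1.0376 = 1.387721.
Compound inflation: 1.0410 × 1.0766 × 0.9919 × 1.0380 = 1.153906.
Deflate: 1.387721 / 1.153906 = 1.202630.
Total real return = 1.202630 − 1 → 2026 basis points.

2026 basis points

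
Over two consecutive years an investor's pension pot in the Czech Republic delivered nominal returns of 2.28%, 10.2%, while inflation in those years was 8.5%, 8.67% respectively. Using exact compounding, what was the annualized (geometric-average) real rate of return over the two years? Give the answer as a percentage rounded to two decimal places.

Compound the nominal returns: 1.0228 × 1.1020 = 1.12712560.
Compound inflation: 1.0850 × 1.0867 = 1.17906950.
Deflate: 1.12712560 / 1.17906950 = 0.95594501.
Annualized real rate = 0.95594501^(1/2) − 1 = -2.2276% → -2.23%.

-2.23%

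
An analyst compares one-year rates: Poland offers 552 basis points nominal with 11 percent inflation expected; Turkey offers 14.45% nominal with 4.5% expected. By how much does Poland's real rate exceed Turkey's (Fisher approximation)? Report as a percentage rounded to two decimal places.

-15.43%

Poland: 5.52% − 11% = -5.480%
Turkey: 14.45% − 4.5% = 9.950%
Differential = -15.430% → -15.43%.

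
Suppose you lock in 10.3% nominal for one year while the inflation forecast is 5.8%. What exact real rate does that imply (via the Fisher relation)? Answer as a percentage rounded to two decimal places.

By the Fisher relation, 1 + r = (1 + i)/(1 + π).
1 + r = 1.10300 / 1.05800 = 1.042533
r = 1.042533 − 1 = 4.2533%, i.e. 4.25%.

4.25%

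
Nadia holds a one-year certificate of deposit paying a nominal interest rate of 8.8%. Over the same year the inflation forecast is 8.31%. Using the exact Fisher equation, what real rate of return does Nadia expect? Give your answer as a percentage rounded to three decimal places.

By the Fisher equation, 1 + r = (1 + i)/(1 + π).
1 + r = 1.08800 / 1.08310 = 1.004524
r = 1.004524 − 1 = 0.4524%, i.e. 0.452%.

0.452%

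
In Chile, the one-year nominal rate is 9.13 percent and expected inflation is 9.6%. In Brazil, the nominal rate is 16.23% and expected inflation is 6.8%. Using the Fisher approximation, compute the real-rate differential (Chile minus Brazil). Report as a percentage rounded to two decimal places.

Chile: 9.13% − 9.6% = -0.470%
Brazil: 16.23% − 6.8% = 9.430%
Differential = -9.900% → -9.90%.

-9.90%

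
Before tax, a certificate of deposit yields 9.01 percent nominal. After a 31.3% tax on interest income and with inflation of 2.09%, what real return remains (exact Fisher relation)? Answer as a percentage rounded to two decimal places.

4.02%

After-tax nominal return = 9.01% × (1 − 0.313) = 6.18987%.
1 + r = 1.0618987 / 1.02090 = 1.040159
After-tax real rate = 1.040159 − 1 → 4.02%.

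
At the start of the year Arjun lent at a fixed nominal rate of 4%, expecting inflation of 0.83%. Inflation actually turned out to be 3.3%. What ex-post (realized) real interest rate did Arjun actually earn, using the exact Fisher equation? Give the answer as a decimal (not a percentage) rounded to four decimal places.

0.0068

Ex-post: (1 + 0.0400)/(1 + 0.0330) − 1 = 0.6776%
So the realized real rate is 0.0068.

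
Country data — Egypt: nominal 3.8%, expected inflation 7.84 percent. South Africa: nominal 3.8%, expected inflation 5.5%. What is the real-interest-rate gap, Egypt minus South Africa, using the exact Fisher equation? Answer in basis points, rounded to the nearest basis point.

-213 basis points

Egypt: (1 + 0.0380)/(1 + 0.0784) − 1 = -3.7463%
South Africa: (1 + 0.0380)/(1 + 0.0550) − 1 = -1.6114%
Differential = -3.7463% − (-1.6114%) = -2.1349% → -213 basis points.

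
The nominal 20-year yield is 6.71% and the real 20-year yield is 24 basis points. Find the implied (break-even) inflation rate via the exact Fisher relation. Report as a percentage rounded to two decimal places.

(1 + π) = (1 + i)/(1 + r) = 1.06710 / 1.00240 = 1.064545
Break-even inflation = 1.064545 − 1 → 6.45%.

6.45%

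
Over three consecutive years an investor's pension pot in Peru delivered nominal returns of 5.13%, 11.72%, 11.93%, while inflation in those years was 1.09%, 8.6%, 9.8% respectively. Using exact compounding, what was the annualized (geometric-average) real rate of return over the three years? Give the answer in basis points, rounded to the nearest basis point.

Compound the nominal returns: 1.0513 × 1.1172 × 1.1193 = 1.31463168.
Compound inflation: 1.0109 × 1.0860 × 1.0980 = 1.20542547.
Deflate: 1.31463168 / 1.20542547 = 1.09059558.
Annualized real rate = 1.09059558^(1/3) − 1 = 2.9330% → 293 basis points.

293 basis points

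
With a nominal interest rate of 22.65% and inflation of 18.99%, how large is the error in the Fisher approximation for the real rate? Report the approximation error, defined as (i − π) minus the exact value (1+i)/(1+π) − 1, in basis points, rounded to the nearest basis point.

Approximate: r ≈ 22.650% − 18.990% = 3.6600%
Exact: (1 + 0.2265)/(1 + 0.1899) − 1 = 3.0759%
Error = 3.6600% − 3.0759% = 0.5841% → 58 basis points.

58 basis points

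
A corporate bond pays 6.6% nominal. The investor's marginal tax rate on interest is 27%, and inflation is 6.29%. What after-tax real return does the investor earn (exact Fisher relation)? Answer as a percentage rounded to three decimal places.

After-tax nominal return = 6.6% × (1 − 0.27) = 4.8180%.
1 + r = 1.04818 / 1.06290 = 0.986151
After-tax real rate = 0.986151 − 1 → -1.385%.

-1.385%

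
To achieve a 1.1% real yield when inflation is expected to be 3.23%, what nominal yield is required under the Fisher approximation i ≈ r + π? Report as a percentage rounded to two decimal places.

i ≈ r + π = 1.1% + 3.23% = 4.33%.

4.33%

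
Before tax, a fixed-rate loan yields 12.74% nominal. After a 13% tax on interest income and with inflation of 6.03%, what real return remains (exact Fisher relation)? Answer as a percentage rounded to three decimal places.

4.766%

After-tax nominal return = 12.74% × (1 − 0.13) = 11.0838%.
1 + r = 1.110838 / 1.06030 = 1.047664
After-tax real rate = 1.047664 − 1 → 4.766%.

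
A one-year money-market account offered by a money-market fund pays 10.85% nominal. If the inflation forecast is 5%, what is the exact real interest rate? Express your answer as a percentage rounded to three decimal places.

By the Fisher relation, 1 + r = (1 + i)/(1 + π).
1 + r = 1.10850 / 1.05000 = 1.055714
r = 1.055714 − 1 = 5.5714%, i.e. 5.571%.

5.571%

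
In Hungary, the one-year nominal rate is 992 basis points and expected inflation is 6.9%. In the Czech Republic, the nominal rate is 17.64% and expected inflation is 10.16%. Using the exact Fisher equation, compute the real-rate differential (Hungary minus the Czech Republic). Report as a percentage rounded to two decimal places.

Hungary: (1 + 0.0992)/(1 + 0.0690) − 1 = 2.8251%
The Czech Republic: (1 + 0.1764)/(1 + 0.1016) − 1 = 6.7901%
Differential = 2.8251% − 6.7901% = -3.9651% → -3.97%.

-3.97%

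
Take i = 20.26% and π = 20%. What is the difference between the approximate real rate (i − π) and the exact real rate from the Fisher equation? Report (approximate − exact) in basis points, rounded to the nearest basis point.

Approximate: r ≈ 20.260% − 20.000% = 0.2600%
Exact: (1 + 0.2026)/(1 + 0.2000) − 1 = 0.2167%
Error = 0.2600% − 0.2167% = 0.0433% → 4 basis points.

4 basis points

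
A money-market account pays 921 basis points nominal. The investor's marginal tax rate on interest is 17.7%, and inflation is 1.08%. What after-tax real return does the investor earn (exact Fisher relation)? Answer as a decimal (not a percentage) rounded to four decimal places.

0.0643

After-tax nominal return = 9.21% × (1 − 0.177) = 7.57983%.
1 + r = 1.0757983 / 1.01080 = 1.064304
After-tax real rate = 1.064304 − 1 → 0.0643.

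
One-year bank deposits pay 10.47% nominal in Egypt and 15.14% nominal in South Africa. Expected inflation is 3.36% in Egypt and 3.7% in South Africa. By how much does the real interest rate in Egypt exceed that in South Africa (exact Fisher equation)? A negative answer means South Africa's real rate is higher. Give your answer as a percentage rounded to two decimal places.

-4.15%

Egypt: (1 + 0.1047)/(1 + 0.0336) − 1 = 6.8789%
South Africa: (1 + 0.1514)/(1 + 0.0370) − 1 = 11.0318%
Differential = 6.8789% − 11.0318% = -4.1530% → -4.15%.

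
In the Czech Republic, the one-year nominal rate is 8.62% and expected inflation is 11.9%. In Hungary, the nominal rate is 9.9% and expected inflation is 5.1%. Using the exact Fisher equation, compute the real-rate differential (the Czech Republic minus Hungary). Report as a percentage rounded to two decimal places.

-7.50%

The Czech Republic: (1 + 0.0862)/(1 + 0.1190) − 1 = -2.9312%
Hungary: (1 + 0.0990)/(1 + 0.0510) − 1 = 4.5671%
Differential = -2.9312% − 4.5671% = -7.4983% → -7.50%.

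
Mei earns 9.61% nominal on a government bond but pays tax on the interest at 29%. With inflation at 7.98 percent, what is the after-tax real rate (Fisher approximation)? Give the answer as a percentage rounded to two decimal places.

After-tax nominal return = 9.61% × (1 − 0.29) = 6.8231%.
r ≈ 6.8231% − 7.98% → -1.16%.

-1.16%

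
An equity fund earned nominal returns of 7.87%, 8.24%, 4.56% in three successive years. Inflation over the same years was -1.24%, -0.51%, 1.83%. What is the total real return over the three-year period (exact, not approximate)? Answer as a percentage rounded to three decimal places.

22.016%

Nominal growth factor = 1.0787 × 1.0824 × 1.0456 = 1.220827
Price-level growth factor = 0.9876 × 0.9949 × 1.0183 = 1.000544
Real growth factor = 1.220827 / 1.000544 = 1.220163
Total real return = 1.220163 − 1 → 22.016%.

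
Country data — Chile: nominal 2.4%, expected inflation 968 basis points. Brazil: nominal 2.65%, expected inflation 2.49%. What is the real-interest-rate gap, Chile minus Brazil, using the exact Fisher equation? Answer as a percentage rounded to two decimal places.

Chile: (1 + 0.0240)/(1 + 0.0968) − 1 = -6.6375%
Brazil: (1 + 0.0265)/(1 + 0.0249) − 1 = 0.1561%
Differential = -6.6375% − 0.1561% = -6.7936% → -6.79%.

-6.79%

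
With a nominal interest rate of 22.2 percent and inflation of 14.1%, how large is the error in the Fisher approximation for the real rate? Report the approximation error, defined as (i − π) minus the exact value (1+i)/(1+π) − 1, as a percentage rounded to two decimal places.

1.00%

Approximate: r ≈ 22.200% − 14.100% = 8.1000%
Exact: (1 + 0.2220)/(1 + 0.1410) − 1 = 7.0990%
Error = 8.1000% − 7.0990% = 1.0010% → 1.00%.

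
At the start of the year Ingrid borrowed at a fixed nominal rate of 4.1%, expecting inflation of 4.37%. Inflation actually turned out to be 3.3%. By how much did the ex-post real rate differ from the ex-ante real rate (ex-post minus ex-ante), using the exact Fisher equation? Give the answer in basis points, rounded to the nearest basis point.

103 basis points

Ex-ante: (1 + 0.0410)/(1 + 0.0437) − 1 = -0.2587%
Ex-post: (1 + 0.0410)/(1 + 0.0330) − 1 = 0.7744%
Difference (ex-post − ex-ante) = 1.0331% → 103 basis points.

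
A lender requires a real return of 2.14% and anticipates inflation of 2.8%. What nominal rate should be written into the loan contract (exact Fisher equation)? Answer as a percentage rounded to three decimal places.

(1 + i) = (1 + r)(1 + π) = 1.02140 × 1.02800 = 1.0499992
i = 1.0499992 − 1, so the required nominal rate is 5.000%.

5.000%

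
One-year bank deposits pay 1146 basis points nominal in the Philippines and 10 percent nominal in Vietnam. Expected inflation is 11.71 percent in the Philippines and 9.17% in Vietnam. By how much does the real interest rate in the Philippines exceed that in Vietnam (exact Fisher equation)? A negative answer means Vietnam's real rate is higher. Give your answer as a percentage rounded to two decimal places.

The Philippines: (1 + 0.1146)/(1 + 0.1171) − 1 = -0.2238%
Vietnam: (1 + 0.1000)/(1 + 0.0917) − 1 = 0.7603%
Differential = -0.2238% − 0.7603% = -0.9841% → -0.98%.

-0.98%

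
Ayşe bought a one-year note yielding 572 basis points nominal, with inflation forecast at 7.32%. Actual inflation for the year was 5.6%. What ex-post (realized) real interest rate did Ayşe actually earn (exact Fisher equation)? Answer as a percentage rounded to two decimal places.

Ex-post: (1 + 0.0572)/(1 + 0.0560) − 1 = 0.1136%
So the realized real rate is 0.11%.

0.11%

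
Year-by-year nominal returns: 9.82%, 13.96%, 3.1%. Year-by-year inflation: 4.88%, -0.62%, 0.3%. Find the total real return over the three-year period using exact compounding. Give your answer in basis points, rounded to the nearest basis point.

2342 basis points

Nominal growth factor = 1.0982 × 1.1396 × 1.0310 = 1.290305
Price-level growth factor = 1.0488 × 0.9938 × 1.0030 = 1.045424
Real growth factor = 1.290305 / 1.045424 = 1.234241
Total real return = 1.234241 − 1 → 2342 basis points.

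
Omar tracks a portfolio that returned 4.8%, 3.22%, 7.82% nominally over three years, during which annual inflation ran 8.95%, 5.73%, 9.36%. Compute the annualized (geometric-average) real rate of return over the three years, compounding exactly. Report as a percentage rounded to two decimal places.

Compound the nominal returns: 1.0480 × 1.0322 × 1.0782 = 1.16633811.
Compound inflation: 1.0895 × 1.0573 × 1.0936 = 1.25974884.
Deflate: 1.16633811 / 1.25974884 = 0.92584971.
Annualized real rate = 0.92584971^(1/3) − 1 = -2.5354% → -2.54%.

-2.54%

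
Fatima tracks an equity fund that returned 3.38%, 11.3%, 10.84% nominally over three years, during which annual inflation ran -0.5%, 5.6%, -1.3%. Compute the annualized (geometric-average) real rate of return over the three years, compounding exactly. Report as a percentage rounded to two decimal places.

Compound the nominal returns: 1.0338 × 1.1130 × 1.1084 = 1.27534654.
Compound inflation: 0.9950 × 1.0560 × 0.9870 = 1.03706064.
Deflate: 1.27534654 / 1.03706064 = 1.22977046.
Annualized real rate = 1.22977046^(1/3) − 1 = 7.1375% → 7.14%.

7.14%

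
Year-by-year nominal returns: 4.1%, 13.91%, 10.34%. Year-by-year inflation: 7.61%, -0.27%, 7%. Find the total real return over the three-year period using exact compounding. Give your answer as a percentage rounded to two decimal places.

13.94%

Nominal growth factor = 1.0410 × 1.1391 × 1.1034 = 1.308415
Price-level growth factor = 1.0761 × 0.9973 × 1.0700 = 1.148318
Real growth factor = 1.308415 / 1.148318 = 1.139419
Total real return = 1.139419 − 1 → 13.94%.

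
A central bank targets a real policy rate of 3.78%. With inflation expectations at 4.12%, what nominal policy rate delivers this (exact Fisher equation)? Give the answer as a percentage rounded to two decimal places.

8.06%

(1 + i) = (1 + r)(1 + π) = 1.03780 × 1.04120 = 1.08055736
i = 1.08055736 − 1, so the required nominal rate is 8.06%.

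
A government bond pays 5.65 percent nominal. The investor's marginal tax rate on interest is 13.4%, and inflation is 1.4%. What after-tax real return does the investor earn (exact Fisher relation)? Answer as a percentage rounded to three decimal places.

3.445%

After-tax nominal return = 5.65% × (1 − 0.134) = 4.8929%.
1 + r = 1.048929 / 1.01400 = 1.034447
After-tax real rate = 1.034447 − 1 → 3.445%.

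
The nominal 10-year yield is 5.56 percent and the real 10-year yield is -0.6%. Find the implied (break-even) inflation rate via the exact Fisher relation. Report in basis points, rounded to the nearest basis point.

620 basis points

(1 + π) = (1 + i)/(1 + r) = 1.05560 / 0.99400 = 1.061972
Break-even inflation = 1.061972 − 1 → 620 basis points.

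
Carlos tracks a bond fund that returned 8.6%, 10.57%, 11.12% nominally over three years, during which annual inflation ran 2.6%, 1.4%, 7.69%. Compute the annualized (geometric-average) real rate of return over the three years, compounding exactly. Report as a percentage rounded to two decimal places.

Nominal growth factor = 1.0860 × 1.1057 × 1.1112 = 1.33431807
Price-level growth factor = 1.0260 × 1.0140 × 1.0769 = 1.12036799
Real growth factor = 1.33431807 / 1.12036799 = 1.19096411
Annualized real rate = 1.19096411^(1/3) − 1 = 5.9985% → 6.00%.

6.00%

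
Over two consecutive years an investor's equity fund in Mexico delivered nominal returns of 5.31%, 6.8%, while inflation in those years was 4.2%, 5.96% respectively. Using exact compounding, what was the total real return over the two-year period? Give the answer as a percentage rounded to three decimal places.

1.866%

Nominal growth factor = 1.0531 × 1.0680 = 1.1247108
Price-level growth factor = 1.0420 × 1.0596 = 1.1041032
Real growth factor = 1.1247108 / 1.1041032 = 1.0186646
Total real return = 1.0186646 − 1 → 1.866%.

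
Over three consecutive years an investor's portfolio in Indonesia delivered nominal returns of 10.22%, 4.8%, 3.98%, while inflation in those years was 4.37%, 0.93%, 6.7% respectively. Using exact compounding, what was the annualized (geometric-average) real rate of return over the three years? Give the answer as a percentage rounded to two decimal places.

Nominal growth factor = 1.1022 × 1.0480 × 1.0398 = 1.20107880
Price-level growth factor = 1.0437 × 1.0093 × 1.0670 = 1.12398464
Real growth factor = 1.20107880 / 1.12398464 = 1.06859005
Annualized real rate = 1.06859005^(1/3) − 1 = 2.2360% → 2.24%.

2.24%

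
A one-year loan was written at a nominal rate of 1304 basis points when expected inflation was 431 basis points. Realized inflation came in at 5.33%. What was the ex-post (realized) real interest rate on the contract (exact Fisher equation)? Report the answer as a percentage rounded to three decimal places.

Ex-post: (1 + 0.1304)/(1 + 0.0533) − 1 = 7.3199%
So the realized real rate is 7.320%.

7.320%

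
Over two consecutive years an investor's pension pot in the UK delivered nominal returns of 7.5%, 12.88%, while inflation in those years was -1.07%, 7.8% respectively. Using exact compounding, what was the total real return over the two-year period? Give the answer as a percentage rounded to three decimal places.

13.783%

Nominal growth factor = 1.0750 × 1.1288 = 1.213460
Price-level growth factor = 0.9893 × 1.0780 = 1.066465
Real growth factor = 1.213460 / 1.066465 = 1.137833
Total real return = 1.137833 − 1 → 13.783%.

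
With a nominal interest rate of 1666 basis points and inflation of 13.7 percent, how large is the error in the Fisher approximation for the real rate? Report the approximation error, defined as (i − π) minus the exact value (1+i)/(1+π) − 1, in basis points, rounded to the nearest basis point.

36 basis points

Approximate: r ≈ 16.660% − 13.700% = 2.9600%
Exact: (1 + 0.1666)/(1 + 0.1370) − 1 = 2.6033%
Error = 2.9600% − 2.6033% = 0.3567% → 36 basis points.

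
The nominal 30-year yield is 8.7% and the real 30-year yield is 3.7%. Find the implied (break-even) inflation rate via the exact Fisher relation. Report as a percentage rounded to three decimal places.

4.822%

(1 + π) = (1 + i)/(1 + r) = 1.08700 / 1.03700 = 1.048216
Break-even inflation = 1.048216 − 1 → 4.822%.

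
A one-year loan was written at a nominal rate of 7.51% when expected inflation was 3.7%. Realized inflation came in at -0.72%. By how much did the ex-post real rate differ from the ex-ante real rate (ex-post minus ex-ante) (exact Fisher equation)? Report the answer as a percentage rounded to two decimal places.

4.62%

Ex-ante: (1 + 0.0751)/(1 + 0.0370) − 1 = 3.6741%
Ex-post: (1 + 0.0751)/(1 − 0.0072) − 1 = 8.2897%
Difference (ex-post − ex-ante) = 4.6156% → 4.62%.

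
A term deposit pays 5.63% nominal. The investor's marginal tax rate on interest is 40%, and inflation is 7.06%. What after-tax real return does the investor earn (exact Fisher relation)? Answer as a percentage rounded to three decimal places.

-3.439%

After-tax nominal return = 5.63% × (1 − 0.4) = 3.3780%.
1 + r = 1.03378 / 1.07060 = 0.965608
After-tax real rate = 0.965608 − 1 → -3.439%.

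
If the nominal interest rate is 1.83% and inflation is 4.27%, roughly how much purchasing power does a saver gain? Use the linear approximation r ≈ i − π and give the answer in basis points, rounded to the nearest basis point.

-244 basis points

r ≈ i − π = 1.83% − 4.27% = -244 basis points.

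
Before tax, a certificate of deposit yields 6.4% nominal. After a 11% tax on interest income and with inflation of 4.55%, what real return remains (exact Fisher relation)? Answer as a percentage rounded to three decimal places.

After-tax nominal return = 6.4% × (1 − 0.11) = 5.6960%.
1 + r = 1.05696 / 1.04550 = 1.010961
After-tax real rate = 1.010961 − 1 → 1.096%.

1.096%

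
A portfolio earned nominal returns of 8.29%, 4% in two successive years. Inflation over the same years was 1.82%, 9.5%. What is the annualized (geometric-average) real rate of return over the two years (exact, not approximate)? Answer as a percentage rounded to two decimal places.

0.50%

Nominal growth factor = 1.0829 × 1.0400 = 1.12621600
Price-level growth factor = 1.0182 × 1.0950 = 1.11492900
Real growth factor = 1.12621600 / 1.11492900 = 1.01012351
Annualized real rate = 1.01012351^(1/2) − 1 = 0.5049% → 0.50%.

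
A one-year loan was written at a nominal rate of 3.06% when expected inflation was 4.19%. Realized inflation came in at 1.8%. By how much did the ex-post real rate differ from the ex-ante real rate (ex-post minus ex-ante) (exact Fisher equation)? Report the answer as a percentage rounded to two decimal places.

2.32%

Ex-ante: (1 + 0.0306)/(1 + 0.0419) − 1 = -1.0846%
Ex-post: (1 + 0.0306)/(1 + 0.0180) − 1 = 1.2377%
Difference (ex-post − ex-ante) = 2.3223% → 2.32%.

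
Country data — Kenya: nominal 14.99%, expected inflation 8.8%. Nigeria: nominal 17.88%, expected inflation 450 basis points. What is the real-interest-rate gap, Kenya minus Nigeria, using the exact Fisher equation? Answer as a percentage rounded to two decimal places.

-7.11%

Kenya: (1 + 0.1499)/(1 + 0.0880) − 1 = 5.6893%
Nigeria: (1 + 0.1788)/(1 + 0.0450) − 1 = 12.8038%
Differential = 5.6893% − 12.8038% = -7.1145% → -7.11%.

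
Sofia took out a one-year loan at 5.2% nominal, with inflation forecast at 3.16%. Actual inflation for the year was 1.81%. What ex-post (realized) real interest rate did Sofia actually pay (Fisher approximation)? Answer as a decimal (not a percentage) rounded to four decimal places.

0.0339

Ex-post: 5.2% − 1.81% = 3.390%
So the realized real rate is 0.0339.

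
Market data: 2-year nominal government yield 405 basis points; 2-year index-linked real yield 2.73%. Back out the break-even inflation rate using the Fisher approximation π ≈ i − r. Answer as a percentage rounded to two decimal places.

1.32%

π ≈ i − r = 4.05% − 2.73% → 1.32%.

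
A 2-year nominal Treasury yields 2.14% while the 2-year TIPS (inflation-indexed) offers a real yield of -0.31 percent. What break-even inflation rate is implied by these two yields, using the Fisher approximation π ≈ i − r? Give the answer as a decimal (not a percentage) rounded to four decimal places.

π ≈ i − r = 2.14% − (-0.31%) → 0.0245.

0.0245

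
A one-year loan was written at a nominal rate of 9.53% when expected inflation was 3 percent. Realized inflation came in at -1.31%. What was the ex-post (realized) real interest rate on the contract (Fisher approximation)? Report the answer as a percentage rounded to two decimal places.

10.84%

Ex-post: 9.53% − (-1.31%) = 10.840%
So the realized real rate is 10.84%.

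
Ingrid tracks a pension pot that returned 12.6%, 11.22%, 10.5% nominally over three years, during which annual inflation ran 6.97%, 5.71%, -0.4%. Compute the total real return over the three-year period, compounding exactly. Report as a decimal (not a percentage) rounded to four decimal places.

Nominal growth factor = 1.1260 × 1.1122 × 1.1050 = 1.383833
Price-level growth factor = 1.0697 × 1.0571 × 0.9960 = 1.126257
Real growth factor = 1.383833 / 1.126257 = 1.228701
Total real return = 1.228701 − 1 → 0.2287.

0.2287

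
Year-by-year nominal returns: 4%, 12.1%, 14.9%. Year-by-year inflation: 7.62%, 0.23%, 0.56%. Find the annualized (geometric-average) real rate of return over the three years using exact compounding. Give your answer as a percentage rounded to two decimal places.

7.29%

Compound the nominal returns: 1.0400 × 1.1210 × 1.1490 = 1.33955016.
Compound inflation: 1.0762 × 1.0023 × 1.0056 = 1.08471584.
Deflate: 1.33955016 / 1.08471584 = 1.23493187.
Annualized real rate = 1.23493187^(1/3) − 1 = 7.2871% → 7.29%.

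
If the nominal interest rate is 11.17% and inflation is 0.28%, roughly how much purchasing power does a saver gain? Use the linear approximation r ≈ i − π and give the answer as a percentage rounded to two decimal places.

10.89%

r ≈ i − π = 11.17% − 0.28% = 10.89%.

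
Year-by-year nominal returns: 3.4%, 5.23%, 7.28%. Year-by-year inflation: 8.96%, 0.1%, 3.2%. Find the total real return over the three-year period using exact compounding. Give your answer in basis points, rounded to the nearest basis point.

Nominal growth factor = 1.0340 × 1.0523 × 1.0728 = 1.167290
Price-level growth factor = 1.0896 × 1.0010 × 1.0320 = 1.125592
Real growth factor = 1.167290 / 1.125592 = 1.037046
Total real return = 1.037046 − 1 → 370 basis points.

370 basis points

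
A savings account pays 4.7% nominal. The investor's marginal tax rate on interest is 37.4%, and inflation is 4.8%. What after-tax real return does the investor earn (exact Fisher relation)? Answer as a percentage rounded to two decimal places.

After-tax nominal return = 4.7% × (1 − 0.374) = 2.9422%.
1 + r = 1.029422 / 1.04800 = 0.982273
After-tax real rate = 0.982273 − 1 → -1.77%.

-1.77%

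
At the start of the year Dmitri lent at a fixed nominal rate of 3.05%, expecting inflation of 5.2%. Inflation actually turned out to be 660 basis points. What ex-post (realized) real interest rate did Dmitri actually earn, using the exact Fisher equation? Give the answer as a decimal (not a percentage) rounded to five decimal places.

Ex-post: (1 + 0.0305)/(1 + 0.0660) − 1 = -3.3302%
So the realized real rate is -0.03330.

-0.03330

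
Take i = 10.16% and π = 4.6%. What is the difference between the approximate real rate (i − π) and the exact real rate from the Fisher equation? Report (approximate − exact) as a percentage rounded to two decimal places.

0.24%

Approximate: r ≈ 10.160% − 4.600% = 5.5600%
Exact: (1 + 0.1016)/(1 + 0.0460) − 1 = 5.3155%
Error = 5.5600% − 5.3155% = 0.2445% → 0.24%.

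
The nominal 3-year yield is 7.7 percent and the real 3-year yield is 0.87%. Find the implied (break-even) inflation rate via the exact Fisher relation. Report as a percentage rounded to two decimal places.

6.77%

(1 + π) = (1 + i)/(1 + r) = 1.07700 / 1.00870 = 1.067711
Break-even inflation = 1.067711 − 1 → 6.77%.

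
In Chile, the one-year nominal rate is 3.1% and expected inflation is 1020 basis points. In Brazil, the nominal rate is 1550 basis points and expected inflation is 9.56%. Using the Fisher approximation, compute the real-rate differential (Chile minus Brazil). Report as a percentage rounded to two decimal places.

-13.04%

Chile: 3.1% − 10.2% = -7.100%
Brazil: 15.5% − 9.56% = 5.940%
Differential = -13.040% → -13.04%.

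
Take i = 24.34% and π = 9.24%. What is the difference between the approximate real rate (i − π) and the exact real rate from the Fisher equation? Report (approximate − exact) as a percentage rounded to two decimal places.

1.28%

Approximate: r ≈ 24.340% − 9.240% = 15.1000%
Exact: (1 + 0.2434)/(1 + 0.0924) − 1 = 13.8228%
Error = 15.1000% − 13.8228% = 1.2772% → 1.28%.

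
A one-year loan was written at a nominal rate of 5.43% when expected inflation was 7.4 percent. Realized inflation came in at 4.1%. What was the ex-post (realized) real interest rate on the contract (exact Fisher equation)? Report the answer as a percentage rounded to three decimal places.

1.278%

Ex-post: (1 + 0.0543)/(1 + 0.0410) − 1 = 1.2776%
So the realized real rate is 1.278%.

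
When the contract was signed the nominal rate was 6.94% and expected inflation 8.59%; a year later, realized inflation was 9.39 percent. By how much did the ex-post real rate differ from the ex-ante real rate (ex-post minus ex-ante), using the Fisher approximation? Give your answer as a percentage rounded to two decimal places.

Ex-ante: 6.94% − 8.59% = -1.650%
Ex-post: 6.94% − 9.39% = -2.450%
Difference (ex-post − ex-ante) = -0.8000% → -0.80%.

-0.80%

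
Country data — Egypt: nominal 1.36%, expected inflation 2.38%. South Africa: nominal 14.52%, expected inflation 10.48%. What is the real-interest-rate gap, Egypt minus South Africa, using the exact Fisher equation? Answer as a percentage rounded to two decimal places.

Egypt: (1 + 0.0136)/(1 + 0.0238) − 1 = -0.9963%
South Africa: (1 + 0.1452)/(1 + 0.1048) − 1 = 3.6568%
Differential = -0.9963% − 3.6568% = -4.6531% → -4.65%.

-4.65%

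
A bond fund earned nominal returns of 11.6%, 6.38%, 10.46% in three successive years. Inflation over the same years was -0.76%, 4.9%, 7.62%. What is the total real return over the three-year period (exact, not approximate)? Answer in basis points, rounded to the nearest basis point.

1705 basis points

Nominal growth factor = 1.1160 × 1.0638 × 1.1046 = 1.311382
Price-level growth factor = 0.9924 × 1.0490 × 1.0762 = 1.120354
Real growth factor = 1.311382 / 1.120354 = 1.170507
Total real return = 1.170507 − 1 → 1705 basis points.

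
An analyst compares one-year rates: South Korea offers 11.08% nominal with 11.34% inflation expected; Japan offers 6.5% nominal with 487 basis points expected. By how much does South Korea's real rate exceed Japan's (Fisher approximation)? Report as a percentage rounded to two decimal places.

-1.89%

South Korea: 11.08% − 11.34% = -0.260%
Japan: 6.5% − 4.87% = 1.630%
Differential = -1.890% → -1.89%.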